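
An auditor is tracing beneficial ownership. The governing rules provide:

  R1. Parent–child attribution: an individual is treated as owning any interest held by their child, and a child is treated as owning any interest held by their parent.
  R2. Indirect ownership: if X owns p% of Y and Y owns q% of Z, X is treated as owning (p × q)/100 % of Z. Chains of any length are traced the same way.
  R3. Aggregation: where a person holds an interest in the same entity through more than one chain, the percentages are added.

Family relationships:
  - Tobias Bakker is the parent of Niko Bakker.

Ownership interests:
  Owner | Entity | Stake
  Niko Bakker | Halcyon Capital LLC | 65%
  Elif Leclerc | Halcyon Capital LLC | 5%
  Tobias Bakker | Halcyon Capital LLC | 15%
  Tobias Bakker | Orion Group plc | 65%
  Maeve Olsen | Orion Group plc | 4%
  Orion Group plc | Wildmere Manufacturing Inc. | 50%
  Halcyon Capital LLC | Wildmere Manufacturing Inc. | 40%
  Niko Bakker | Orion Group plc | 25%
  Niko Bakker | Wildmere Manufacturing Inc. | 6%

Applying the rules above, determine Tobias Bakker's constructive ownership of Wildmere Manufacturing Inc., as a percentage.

By parent–child attribution (R1), Tobias Bakker is treated as also owning Niko Bakker's interest in Orion Group plc, giving 65% + 25% = 90%.
By parent–child attribution (R1), Tobias Bakker is treated as also owning Niko Bakker's interest in Halcyon Capital LLC, giving 15% + 65% = 80%.
By parent–child attribution (R1), Tobias Bakker is treated as owning Niko Bakker's 6% interest in Wildmere Manufacturing Inc.
Chain via Orion Group plc (R2): 90% × 50% = 45% of Wildmere Manufacturing Inc.
Chain via Halcyon Capital LLC (R2): 80% × 40% = 32% of Wildmere Manufacturing Inc.
Direct interest in Wildmere Manufacturing Inc: 6%.
Aggregating (R3): 45% + 32% + 6% = 83%.

83%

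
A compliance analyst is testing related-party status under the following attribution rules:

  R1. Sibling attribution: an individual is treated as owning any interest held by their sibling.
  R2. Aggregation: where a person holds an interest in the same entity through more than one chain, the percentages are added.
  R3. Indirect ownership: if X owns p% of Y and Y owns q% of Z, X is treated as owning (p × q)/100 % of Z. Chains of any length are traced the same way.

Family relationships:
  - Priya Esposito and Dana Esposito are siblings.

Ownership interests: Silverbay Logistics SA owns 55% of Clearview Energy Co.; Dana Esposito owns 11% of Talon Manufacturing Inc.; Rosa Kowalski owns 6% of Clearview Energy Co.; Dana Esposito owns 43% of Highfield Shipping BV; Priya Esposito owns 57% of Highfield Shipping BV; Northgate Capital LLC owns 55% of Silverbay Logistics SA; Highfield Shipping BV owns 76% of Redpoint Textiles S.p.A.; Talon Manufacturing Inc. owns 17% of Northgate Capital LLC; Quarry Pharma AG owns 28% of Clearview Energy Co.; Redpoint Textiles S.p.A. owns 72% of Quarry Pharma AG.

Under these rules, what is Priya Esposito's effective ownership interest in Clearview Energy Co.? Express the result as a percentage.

By sibling attribution (R1), Priya Esposito is treated as also owning Dana Esposito's interest in Highfield Shipping BV, giving 57% + 43% = 100%.
By sibling attribution (R1), Priya Esposito is treated as owning Dana Esposito's 11% interest in Talon Manufacturing Inc.
Chain via Highfield Shipping BV → Redpoint Textiles S.p.A. → Quarry Pharma AG (R3): 100% × 76% × 72% × 28% = 15.3216% of Clearview Energy Co.
Chain via Talon Manufacturing Inc. → Northgate Capital LLC → Silverbay Logistics SA (R3): 11% × 17% × 55% × 55% = 0.565675% of Clearview Energy Co.
Aggregating (R2): 15.3216% + 0.565675% = 15.887275%.

15.887275%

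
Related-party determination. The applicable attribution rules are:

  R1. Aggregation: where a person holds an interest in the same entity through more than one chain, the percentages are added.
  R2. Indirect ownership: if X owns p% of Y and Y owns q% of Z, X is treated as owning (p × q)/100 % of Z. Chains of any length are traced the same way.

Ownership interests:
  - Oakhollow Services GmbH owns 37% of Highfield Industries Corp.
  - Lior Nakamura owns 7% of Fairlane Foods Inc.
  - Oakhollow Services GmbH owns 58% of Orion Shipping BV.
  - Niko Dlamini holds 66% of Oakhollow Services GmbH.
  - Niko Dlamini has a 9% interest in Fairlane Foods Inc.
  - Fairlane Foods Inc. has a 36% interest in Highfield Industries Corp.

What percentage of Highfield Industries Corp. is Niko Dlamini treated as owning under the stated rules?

Chain via Fairlane Foods Inc. (R2): 9% × 36% = 3.24% of Highfield Industries Corp.
Chain via Oakhollow Services GmbH (R2): 66% × 37% = 24.42% of Highfield Industries Corp.
Aggregating (R1): 3.24% + 24.42% = 27.66%.

27.66%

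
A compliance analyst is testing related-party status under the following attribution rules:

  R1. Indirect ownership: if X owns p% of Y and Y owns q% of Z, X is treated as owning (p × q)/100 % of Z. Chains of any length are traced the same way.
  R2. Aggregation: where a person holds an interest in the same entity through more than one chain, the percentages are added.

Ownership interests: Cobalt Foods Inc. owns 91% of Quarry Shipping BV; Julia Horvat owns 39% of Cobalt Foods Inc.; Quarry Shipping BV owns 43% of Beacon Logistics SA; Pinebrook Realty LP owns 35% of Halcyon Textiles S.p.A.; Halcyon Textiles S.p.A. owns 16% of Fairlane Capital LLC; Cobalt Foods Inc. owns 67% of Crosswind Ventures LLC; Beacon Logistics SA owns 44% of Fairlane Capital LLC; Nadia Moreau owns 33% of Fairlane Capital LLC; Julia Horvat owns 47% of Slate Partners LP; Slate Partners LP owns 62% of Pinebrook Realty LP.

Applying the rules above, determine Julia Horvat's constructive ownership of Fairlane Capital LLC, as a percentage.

8.346548%

Chain via Slate Partners LP → Pinebrook Realty LP → Halcyon Textiles S.p.A. (R1): 47% × 62% × 35% × 16% = 1.63184% of Fairlane Capital LLC.
Chain via Cobalt Foods Inc. → Quarry Shipping BV → Beacon Logistics SA (R1): 39% × 91% × 43% × 44% = 6.714708% of Fairlane Capital LLC.
Aggregating (R2): 1.63184% + 6.714708% = 8.346548%.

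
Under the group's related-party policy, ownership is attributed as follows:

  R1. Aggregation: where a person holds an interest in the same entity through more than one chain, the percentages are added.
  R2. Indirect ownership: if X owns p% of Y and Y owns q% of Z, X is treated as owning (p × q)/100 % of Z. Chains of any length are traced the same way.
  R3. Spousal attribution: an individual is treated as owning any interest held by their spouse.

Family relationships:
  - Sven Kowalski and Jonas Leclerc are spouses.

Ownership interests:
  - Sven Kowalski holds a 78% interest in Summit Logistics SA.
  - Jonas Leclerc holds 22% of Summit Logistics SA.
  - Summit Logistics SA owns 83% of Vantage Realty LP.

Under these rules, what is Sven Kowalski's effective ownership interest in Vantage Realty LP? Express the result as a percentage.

By spousal attribution (R3), Sven Kowalski is treated as also owning Jonas Leclerc's interest in Summit Logistics SA, giving 78% + 22% = 100%.
Chain via Summit Logistics SA (R2): 100% × 83% = 83% of Vantage Realty LP.

83%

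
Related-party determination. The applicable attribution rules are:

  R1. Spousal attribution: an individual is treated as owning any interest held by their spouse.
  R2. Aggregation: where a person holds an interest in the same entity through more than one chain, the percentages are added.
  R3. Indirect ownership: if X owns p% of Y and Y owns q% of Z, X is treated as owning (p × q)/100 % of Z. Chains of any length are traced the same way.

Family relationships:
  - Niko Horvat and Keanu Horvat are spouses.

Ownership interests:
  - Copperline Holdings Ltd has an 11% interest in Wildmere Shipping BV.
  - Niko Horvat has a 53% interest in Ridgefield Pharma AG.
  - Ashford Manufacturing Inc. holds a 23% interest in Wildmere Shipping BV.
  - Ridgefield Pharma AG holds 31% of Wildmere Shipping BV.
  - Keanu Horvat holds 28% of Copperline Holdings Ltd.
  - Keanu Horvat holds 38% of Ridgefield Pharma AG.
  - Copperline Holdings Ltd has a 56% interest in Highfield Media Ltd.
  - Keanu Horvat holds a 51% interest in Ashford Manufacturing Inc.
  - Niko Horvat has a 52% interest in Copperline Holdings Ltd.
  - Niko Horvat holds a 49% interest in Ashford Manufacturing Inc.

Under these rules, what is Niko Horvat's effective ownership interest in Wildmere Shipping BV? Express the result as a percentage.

60.01%

By spousal attribution (R1), Niko Horvat is treated as also owning Keanu Horvat's interest in Copperline Holdings Ltd, giving 52% + 28% = 80%.
By spousal attribution (R1), Niko Horvat is treated as also owning Keanu Horvat's interest in Ashford Manufacturing Inc, giving 49% + 51% = 100%.
By spousal attribution (R1), Niko Horvat is treated as also owning Keanu Horvat's interest in Ridgefield Pharma AG, giving 53% + 38% = 91%.
Chain via Copperline Holdings Ltd (R3): 80% × 11% = 8.8% of Wildmere Shipping BV.
Chain via Ashford Manufacturing Inc. (R3): 100% × 23% = 23% of Wildmere Shipping BV.
Chain via Ridgefield Pharma AG (R3): 91% × 31% = 28.21% of Wildmere Shipping BV.
Aggregating (R2): 8.8% + 23% + 28.21% = 60.01%.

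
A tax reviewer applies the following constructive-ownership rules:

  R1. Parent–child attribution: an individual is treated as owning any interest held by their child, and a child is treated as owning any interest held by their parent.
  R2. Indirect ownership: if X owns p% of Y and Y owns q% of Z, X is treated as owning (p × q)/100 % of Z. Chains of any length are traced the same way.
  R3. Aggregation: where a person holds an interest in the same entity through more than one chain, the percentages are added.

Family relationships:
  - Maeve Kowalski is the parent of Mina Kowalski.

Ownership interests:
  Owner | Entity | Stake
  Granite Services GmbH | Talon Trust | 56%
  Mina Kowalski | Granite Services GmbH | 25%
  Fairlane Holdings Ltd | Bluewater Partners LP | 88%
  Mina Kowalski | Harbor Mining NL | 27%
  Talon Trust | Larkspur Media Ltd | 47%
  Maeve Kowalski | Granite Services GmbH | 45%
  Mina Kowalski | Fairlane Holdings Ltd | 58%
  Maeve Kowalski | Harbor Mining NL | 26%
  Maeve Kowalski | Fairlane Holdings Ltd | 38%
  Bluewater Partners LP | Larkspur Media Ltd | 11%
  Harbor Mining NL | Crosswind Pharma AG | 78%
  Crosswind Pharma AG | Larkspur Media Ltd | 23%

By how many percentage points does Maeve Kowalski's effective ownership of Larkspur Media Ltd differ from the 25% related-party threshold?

12.225

By parent–child attribution (R1), Maeve Kowalski is treated as also owning Mina Kowalski's interest in Harbor Mining NL, giving 26% + 27% = 53%.
By parent–child attribution (R1), Maeve Kowalski is treated as also owning Mina Kowalski's interest in Granite Services GmbH, giving 45% + 25% = 70%.
By parent–child attribution (R1), Maeve Kowalski is treated as also owning Mina Kowalski's interest in Fairlane Holdings Ltd, giving 38% + 58% = 96%.
Chain via Harbor Mining NL → Crosswind Pharma AG (R2): 53% × 78% × 23% = 9.5082% of Larkspur Media Ltd.
Chain via Granite Services GmbH → Talon Trust (R2): 70% × 56% × 47% = 18.424% of Larkspur Media Ltd.
Chain via Fairlane Holdings Ltd → Bluewater Partners LP (R2): 96% × 88% × 11% = 9.2928% of Larkspur Media Ltd.
Aggregating (R3): 9.5082% + 18.424% + 9.2928% = 37.225%.
37.225% exceeds the 25% threshold by 12.225 percentage points.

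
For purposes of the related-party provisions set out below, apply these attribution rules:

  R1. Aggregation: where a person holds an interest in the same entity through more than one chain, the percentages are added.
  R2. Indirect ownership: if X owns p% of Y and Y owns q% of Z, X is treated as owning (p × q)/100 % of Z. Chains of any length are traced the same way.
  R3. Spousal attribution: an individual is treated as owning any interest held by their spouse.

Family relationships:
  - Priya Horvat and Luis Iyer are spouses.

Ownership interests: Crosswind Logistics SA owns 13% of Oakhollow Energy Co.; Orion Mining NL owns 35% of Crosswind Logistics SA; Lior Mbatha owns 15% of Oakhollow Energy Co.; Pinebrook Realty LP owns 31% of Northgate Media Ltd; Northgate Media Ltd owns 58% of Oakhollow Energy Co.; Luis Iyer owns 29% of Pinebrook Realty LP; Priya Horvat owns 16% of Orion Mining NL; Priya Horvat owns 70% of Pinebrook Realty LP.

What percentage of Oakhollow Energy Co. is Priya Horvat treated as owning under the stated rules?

By spousal attribution (R3), Priya Horvat is treated as also owning Luis Iyer's interest in Pinebrook Realty LP, giving 70% + 29% = 99%.
Chain via Pinebrook Realty LP → Northgate Media Ltd (R2): 99% × 31% × 58% = 17.8002% of Oakhollow Energy Co.
Chain via Orion Mining NL → Crosswind Logistics SA (R2): 16% × 35% × 13% = 0.728% of Oakhollow Energy Co.
Aggregating (R1): 17.8002% + 0.728% = 18.5282%.

18.5282%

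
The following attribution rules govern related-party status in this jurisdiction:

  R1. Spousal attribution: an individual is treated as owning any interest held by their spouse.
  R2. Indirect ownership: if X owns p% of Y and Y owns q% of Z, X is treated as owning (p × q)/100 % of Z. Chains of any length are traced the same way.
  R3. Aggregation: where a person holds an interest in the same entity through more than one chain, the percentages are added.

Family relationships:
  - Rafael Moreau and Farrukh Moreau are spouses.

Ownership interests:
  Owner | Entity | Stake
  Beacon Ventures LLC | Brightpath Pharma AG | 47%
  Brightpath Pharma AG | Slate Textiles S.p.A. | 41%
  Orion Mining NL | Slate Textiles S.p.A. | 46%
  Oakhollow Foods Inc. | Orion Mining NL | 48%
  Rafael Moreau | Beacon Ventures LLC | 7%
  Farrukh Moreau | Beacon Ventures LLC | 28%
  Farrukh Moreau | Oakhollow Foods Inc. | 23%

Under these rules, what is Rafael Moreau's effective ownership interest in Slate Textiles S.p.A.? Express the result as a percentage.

11.8229%

By spousal attribution (R1), Rafael Moreau is treated as also owning Farrukh Moreau's interest in Beacon Ventures LLC, giving 7% + 28% = 35%.
By spousal attribution (R1), Rafael Moreau is treated as owning Farrukh Moreau's 23% interest in Oakhollow Foods Inc.
Chain via Beacon Ventures LLC → Brightpath Pharma AG (R2): 35% × 47% × 41% = 6.7445% of Slate Textiles S.p.A.
Chain via Oakhollow Foods Inc. → Orion Mining NL (R2): 23% × 48% × 46% = 5.0784% of Slate Textiles S.p.A.
Aggregating (R3): 6.7445% + 5.0784% = 11.8229%.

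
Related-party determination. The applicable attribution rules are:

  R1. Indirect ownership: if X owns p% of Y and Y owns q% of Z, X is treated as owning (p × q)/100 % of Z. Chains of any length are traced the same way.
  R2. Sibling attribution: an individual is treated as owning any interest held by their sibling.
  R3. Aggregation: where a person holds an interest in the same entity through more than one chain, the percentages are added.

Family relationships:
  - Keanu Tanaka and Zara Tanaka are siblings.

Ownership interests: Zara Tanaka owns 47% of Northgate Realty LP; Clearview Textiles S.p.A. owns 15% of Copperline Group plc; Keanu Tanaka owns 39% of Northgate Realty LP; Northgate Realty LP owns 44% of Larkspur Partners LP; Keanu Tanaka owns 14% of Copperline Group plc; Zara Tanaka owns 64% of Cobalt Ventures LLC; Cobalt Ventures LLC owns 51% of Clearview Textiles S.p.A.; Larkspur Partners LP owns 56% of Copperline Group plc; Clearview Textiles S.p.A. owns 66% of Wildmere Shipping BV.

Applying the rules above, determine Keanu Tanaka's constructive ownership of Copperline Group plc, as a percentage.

By sibling attribution (R2), Keanu Tanaka is treated as also owning Zara Tanaka's interest in Northgate Realty LP, giving 39% + 47% = 86%.
By sibling attribution (R2), Keanu Tanaka is treated as owning Zara Tanaka's 64% interest in Cobalt Ventures LLC.
Chain via Northgate Realty LP → Larkspur Partners LP (R1): 86% × 44% × 56% = 21.1904% of Copperline Group plc.
Direct interest in Copperline Group plc: 14%.
Chain via Cobalt Ventures LLC → Clearview Textiles S.p.A. (R1): 64% × 51% × 15% = 4.896% of Copperline Group plc.
Aggregating (R3): 21.1904% + 14% + 4.896% = 40.0864%.

40.0864%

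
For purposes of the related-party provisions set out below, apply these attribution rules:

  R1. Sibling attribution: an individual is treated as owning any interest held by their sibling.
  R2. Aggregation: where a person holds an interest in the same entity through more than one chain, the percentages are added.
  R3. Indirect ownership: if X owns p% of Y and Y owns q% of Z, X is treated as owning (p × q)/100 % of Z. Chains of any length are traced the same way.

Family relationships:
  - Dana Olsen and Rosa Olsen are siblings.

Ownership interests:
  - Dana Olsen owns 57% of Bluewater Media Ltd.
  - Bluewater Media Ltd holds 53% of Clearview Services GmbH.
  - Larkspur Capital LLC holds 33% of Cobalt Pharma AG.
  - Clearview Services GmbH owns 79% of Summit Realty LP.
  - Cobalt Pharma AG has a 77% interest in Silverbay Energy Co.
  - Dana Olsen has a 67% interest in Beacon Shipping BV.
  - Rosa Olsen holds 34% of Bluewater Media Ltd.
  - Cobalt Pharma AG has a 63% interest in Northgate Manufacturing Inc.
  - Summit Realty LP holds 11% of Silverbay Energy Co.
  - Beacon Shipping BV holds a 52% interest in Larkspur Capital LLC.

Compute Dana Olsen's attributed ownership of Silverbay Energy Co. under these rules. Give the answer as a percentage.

By sibling attribution (R1), Dana Olsen is treated as also owning Rosa Olsen's interest in Bluewater Media Ltd, giving 57% + 34% = 91%.
Chain via Bluewater Media Ltd → Clearview Services GmbH → Summit Realty LP (R3): 91% × 53% × 79% × 11% = 4.191187% of Silverbay Energy Co.
Chain via Beacon Shipping BV → Larkspur Capital LLC → Cobalt Pharma AG (R3): 67% × 52% × 33% × 77% = 8.852844% of Silverbay Energy Co.
Aggregating (R2): 4.191187% + 8.852844% = 13.044031%.

13.044031%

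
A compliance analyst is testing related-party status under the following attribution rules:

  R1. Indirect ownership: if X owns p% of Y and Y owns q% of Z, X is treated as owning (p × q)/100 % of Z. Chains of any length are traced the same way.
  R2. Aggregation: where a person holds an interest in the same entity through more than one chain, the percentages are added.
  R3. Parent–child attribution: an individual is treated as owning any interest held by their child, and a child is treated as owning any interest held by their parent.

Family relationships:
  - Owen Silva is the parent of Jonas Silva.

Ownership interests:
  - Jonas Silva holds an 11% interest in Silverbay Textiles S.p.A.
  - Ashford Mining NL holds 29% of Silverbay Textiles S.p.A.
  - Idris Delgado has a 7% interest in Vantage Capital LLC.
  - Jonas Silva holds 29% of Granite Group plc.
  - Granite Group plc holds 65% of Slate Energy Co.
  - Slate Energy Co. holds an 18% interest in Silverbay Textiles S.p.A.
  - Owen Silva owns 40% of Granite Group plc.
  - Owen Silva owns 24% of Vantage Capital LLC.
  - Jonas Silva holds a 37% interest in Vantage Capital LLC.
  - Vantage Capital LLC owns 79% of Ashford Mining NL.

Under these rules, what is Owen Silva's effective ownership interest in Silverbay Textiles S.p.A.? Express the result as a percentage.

33.0481%

By parent–child attribution (R3), Owen Silva is treated as also owning Jonas Silva's interest in Vantage Capital LLC, giving 24% + 37% = 61%.
By parent–child attribution (R3), Owen Silva is treated as also owning Jonas Silva's interest in Granite Group plc, giving 40% + 29% = 69%.
By parent–child attribution (R3), Owen Silva is treated as owning Jonas Silva's 11% interest in Silverbay Textiles S.p.A.
Chain via Vantage Capital LLC → Ashford Mining NL (R1): 61% × 79% × 29% = 13.9751% of Silverbay Textiles S.p.A.
Chain via Granite Group plc → Slate Energy Co. (R1): 69% × 65% × 18% = 8.073% of Silverbay Textiles S.p.A.
Direct interest in Silverbay Textiles S.p.A: 11%.
Aggregating (R2): 13.9751% + 8.073% + 11% = 33.0481%.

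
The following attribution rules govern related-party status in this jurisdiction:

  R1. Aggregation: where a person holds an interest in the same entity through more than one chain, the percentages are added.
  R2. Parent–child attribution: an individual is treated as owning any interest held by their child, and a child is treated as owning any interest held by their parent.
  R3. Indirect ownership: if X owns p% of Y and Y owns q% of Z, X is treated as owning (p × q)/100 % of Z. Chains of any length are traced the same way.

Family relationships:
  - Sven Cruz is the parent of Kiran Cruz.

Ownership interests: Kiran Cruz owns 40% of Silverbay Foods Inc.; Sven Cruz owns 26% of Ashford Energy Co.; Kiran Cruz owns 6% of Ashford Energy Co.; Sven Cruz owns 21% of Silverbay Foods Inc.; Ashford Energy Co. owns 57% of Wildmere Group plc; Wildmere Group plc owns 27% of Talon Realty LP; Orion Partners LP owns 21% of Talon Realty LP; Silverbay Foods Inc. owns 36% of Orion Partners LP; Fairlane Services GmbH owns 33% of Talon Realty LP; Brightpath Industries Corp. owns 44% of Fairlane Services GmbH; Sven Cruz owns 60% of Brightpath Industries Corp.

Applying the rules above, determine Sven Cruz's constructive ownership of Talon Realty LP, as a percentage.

By parent–child attribution (R2), Sven Cruz is treated as also owning Kiran Cruz's interest in Silverbay Foods Inc, giving 21% + 40% = 61%.
By parent–child attribution (R2), Sven Cruz is treated as also owning Kiran Cruz's interest in Ashford Energy Co, giving 26% + 6% = 32%.
Chain via Brightpath Industries Corp. → Fairlane Services GmbH (R3): 60% × 44% × 33% = 8.712% of Talon Realty LP.
Chain via Silverbay Foods Inc. → Orion Partners LP (R3): 61% × 36% × 21% = 4.6116% of Talon Realty LP.
Chain via Ashford Energy Co. → Wildmere Group plc (R3): 32% × 57% × 27% = 4.9248% of Talon Realty LP.
Aggregating (R1): 8.712% + 4.6116% + 4.9248% = 18.2484%.

18.2484%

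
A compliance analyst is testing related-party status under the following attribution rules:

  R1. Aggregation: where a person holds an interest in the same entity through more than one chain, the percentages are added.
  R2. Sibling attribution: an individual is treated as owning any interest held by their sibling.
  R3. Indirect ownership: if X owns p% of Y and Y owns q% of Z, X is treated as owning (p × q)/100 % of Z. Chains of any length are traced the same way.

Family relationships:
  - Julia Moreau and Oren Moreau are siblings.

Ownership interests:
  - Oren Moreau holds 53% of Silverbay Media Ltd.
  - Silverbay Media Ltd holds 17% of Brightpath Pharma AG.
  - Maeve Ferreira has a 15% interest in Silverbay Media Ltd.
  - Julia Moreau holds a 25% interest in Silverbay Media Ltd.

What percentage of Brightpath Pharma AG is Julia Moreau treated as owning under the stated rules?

13.26%

By sibling attribution (R2), Julia Moreau is treated as also owning Oren Moreau's interest in Silverbay Media Ltd, giving 25% + 53% = 78%.
Chain via Silverbay Media Ltd (R3): 78% × 17% = 13.26% of Brightpath Pharma AG.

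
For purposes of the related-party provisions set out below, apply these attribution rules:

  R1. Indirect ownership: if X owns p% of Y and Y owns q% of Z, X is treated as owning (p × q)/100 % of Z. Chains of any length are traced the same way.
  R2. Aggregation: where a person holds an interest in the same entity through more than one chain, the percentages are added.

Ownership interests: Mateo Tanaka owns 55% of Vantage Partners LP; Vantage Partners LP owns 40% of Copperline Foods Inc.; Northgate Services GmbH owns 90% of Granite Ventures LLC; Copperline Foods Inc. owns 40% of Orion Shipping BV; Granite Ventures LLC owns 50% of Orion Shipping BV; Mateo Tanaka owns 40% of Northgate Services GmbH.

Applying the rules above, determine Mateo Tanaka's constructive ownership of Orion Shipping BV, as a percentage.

Chain via Vantage Partners LP → Copperline Foods Inc. (R1): 55% × 40% × 40% = 8.8% of Orion Shipping BV.
Chain via Northgate Services GmbH → Granite Ventures LLC (R1): 40% × 90% × 50% = 18% of Orion Shipping BV.
Aggregating (R2): 8.8% + 18% = 26.8%.

26.8%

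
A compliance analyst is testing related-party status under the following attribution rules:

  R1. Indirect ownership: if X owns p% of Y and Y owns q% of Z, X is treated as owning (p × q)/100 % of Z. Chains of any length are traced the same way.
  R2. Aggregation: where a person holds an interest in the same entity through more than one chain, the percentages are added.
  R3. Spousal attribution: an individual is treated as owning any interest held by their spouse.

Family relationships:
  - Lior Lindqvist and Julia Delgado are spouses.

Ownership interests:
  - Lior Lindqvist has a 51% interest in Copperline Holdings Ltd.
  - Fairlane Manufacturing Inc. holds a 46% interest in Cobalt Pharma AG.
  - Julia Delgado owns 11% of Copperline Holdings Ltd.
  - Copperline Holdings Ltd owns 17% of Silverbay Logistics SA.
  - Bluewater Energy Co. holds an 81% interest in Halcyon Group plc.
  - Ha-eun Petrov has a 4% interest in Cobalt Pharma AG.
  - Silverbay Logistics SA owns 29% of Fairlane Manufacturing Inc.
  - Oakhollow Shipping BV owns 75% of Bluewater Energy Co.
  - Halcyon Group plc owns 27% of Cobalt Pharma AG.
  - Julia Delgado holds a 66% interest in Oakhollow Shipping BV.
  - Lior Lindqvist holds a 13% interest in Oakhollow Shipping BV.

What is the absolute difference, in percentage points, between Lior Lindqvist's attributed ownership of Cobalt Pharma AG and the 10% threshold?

4.364011

By spousal attribution (R3), Lior Lindqvist is treated as also owning Julia Delgado's interest in Copperline Holdings Ltd, giving 51% + 11% = 62%.
By spousal attribution (R3), Lior Lindqvist is treated as also owning Julia Delgado's interest in Oakhollow Shipping BV, giving 13% + 66% = 79%.
Chain via Copperline Holdings Ltd → Silverbay Logistics SA → Fairlane Manufacturing Inc. (R1): 62% × 17% × 29% × 46% = 1.406036% of Cobalt Pharma AG.
Chain via Oakhollow Shipping BV → Bluewater Energy Co. → Halcyon Group plc (R1): 79% × 75% × 81% × 27% = 12.957975% of Cobalt Pharma AG.
Aggregating (R2): 1.406036% + 12.957975% = 14.364011%.
14.364011% exceeds the 10% threshold by 4.364011 percentage points.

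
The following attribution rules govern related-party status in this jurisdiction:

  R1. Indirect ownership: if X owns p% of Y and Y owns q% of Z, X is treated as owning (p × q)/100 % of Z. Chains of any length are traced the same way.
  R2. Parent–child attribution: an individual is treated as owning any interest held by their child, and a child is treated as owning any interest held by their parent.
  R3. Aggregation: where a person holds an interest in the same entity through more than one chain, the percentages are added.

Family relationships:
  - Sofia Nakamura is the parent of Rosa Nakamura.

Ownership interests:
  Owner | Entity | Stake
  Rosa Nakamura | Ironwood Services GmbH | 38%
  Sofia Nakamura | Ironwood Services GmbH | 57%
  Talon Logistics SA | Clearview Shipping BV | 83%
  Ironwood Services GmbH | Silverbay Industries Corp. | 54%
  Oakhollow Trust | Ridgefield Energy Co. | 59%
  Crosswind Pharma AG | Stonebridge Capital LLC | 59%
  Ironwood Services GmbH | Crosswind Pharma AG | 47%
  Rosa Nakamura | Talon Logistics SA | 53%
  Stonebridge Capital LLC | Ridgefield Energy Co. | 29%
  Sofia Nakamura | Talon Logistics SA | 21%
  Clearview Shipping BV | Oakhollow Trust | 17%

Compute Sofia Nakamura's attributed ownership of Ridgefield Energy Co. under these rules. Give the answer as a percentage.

By parent–child attribution (R2), Sofia Nakamura is treated as also owning Rosa Nakamura's interest in Talon Logistics SA, giving 21% + 53% = 74%.
By parent–child attribution (R2), Sofia Nakamura is treated as also owning Rosa Nakamura's interest in Ironwood Services GmbH, giving 57% + 38% = 95%.
Chain via Talon Logistics SA → Clearview Shipping BV → Oakhollow Trust (R1): 74% × 83% × 17% × 59% = 6.160426% of Ridgefield Energy Co.
Chain via Ironwood Services GmbH → Crosswind Pharma AG → Stonebridge Capital LLC (R1): 95% × 47% × 59% × 29% = 7.639615% of Ridgefield Energy Co.
Aggregating (R3): 6.160426% + 7.639615% = 13.800041%.

13.800041%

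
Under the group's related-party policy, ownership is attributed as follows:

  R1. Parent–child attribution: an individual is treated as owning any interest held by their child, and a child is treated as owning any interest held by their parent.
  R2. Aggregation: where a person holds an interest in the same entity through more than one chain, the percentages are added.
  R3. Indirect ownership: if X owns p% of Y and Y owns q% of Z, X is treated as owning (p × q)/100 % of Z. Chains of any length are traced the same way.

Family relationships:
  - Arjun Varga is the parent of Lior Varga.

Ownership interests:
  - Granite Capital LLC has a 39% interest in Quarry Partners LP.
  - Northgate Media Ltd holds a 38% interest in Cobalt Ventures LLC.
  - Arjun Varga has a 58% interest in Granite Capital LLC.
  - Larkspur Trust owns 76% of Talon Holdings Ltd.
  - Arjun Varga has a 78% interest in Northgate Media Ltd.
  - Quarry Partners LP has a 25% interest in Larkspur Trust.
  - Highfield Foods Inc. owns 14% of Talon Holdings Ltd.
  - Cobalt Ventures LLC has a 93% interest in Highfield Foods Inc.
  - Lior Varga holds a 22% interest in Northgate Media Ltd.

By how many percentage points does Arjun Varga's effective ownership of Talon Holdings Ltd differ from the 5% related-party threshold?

4.2454

By parent–child attribution (R1), Arjun Varga is treated as also owning Lior Varga's interest in Northgate Media Ltd, giving 78% + 22% = 100%.
Chain via Granite Capital LLC → Quarry Partners LP → Larkspur Trust (R3): 58% × 39% × 25% × 76% = 4.2978% of Talon Holdings Ltd.
Chain via Northgate Media Ltd → Cobalt Ventures LLC → Highfield Foods Inc. (R3): 100% × 38% × 93% × 14% = 4.9476% of Talon Holdings Ltd.
Aggregating (R2): 4.2978% + 4.9476% = 9.2454%.
9.2454% exceeds the 5% threshold by 4.2454 percentage points.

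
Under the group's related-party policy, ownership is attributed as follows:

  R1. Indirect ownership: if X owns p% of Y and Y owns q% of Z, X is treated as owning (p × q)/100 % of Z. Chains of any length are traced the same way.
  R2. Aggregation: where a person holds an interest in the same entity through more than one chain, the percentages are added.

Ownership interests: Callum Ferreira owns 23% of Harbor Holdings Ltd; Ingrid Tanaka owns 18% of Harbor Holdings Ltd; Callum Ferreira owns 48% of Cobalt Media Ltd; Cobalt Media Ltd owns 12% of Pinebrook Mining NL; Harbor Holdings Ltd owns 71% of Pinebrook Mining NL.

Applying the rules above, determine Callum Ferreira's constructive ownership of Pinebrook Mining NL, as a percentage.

Chain via Cobalt Media Ltd (R1): 48% × 12% = 5.76% of Pinebrook Mining NL.
Chain via Harbor Holdings Ltd (R1): 23% × 71% = 16.33% of Pinebrook Mining NL.
Aggregating (R2): 5.76% + 16.33% = 22.09%.

22.09%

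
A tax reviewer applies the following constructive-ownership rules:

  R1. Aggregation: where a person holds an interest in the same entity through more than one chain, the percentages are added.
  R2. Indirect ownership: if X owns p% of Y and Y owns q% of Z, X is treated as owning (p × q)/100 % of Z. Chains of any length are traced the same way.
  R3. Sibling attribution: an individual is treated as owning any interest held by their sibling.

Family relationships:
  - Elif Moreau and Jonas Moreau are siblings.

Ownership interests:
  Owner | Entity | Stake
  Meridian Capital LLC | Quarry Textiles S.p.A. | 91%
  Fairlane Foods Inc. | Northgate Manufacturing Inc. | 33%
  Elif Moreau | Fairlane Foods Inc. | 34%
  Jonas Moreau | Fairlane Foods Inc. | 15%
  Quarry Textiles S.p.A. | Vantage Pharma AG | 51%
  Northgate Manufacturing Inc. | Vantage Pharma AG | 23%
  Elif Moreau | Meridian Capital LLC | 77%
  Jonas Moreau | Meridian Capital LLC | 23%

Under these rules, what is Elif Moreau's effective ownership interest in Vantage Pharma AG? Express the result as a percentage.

By sibling attribution (R3), Elif Moreau is treated as also owning Jonas Moreau's interest in Fairlane Foods Inc, giving 34% + 15% = 49%.
By sibling attribution (R3), Elif Moreau is treated as also owning Jonas Moreau's interest in Meridian Capital LLC, giving 77% + 23% = 100%.
Chain via Fairlane Foods Inc. → Northgate Manufacturing Inc. (R2): 49% × 33% × 23% = 3.7191% of Vantage Pharma AG.
Chain via Meridian Capital LLC → Quarry Textiles S.p.A. (R2): 100% × 91% × 51% = 46.41% of Vantage Pharma AG.
Aggregating (R1): 3.7191% + 46.41% = 50.1291%.

50.1291%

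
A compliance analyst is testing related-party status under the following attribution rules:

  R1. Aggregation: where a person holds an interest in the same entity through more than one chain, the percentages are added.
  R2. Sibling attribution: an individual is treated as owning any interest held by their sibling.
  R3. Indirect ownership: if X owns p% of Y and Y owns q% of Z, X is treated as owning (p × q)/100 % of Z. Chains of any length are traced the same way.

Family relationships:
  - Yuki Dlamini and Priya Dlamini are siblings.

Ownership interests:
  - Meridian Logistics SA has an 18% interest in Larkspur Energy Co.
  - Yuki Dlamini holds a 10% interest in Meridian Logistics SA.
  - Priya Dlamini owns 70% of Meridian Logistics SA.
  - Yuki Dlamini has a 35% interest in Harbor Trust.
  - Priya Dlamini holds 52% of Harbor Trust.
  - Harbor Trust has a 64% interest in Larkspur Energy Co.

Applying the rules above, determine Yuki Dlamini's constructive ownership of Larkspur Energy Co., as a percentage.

70.08%

By sibling attribution (R2), Yuki Dlamini is treated as also owning Priya Dlamini's interest in Meridian Logistics SA, giving 10% + 70% = 80%.
By sibling attribution (R2), Yuki Dlamini is treated as also owning Priya Dlamini's interest in Harbor Trust, giving 35% + 52% = 87%.
Chain via Meridian Logistics SA (R3): 80% × 18% = 14.4% of Larkspur Energy Co.
Chain via Harbor Trust (R3): 87% × 64% = 55.68% of Larkspur Energy Co.
Aggregating (R1): 14.4% + 55.68% = 70.08%.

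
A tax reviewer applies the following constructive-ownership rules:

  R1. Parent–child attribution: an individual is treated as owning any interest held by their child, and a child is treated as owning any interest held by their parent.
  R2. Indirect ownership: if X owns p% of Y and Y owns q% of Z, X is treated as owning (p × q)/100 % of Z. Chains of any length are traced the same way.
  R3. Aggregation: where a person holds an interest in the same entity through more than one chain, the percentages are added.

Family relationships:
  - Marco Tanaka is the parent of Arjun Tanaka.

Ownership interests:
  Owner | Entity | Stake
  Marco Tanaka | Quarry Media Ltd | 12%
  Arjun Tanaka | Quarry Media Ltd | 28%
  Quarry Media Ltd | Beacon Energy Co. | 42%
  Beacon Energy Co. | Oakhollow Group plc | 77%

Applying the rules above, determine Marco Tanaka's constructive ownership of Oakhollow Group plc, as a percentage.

12.936%

By parent–child attribution (R1), Marco Tanaka is treated as also owning Arjun Tanaka's interest in Quarry Media Ltd, giving 12% + 28% = 40%.
Chain via Quarry Media Ltd → Beacon Energy Co. (R2): 40% × 42% × 77% = 12.936% of Oakhollow Group plc.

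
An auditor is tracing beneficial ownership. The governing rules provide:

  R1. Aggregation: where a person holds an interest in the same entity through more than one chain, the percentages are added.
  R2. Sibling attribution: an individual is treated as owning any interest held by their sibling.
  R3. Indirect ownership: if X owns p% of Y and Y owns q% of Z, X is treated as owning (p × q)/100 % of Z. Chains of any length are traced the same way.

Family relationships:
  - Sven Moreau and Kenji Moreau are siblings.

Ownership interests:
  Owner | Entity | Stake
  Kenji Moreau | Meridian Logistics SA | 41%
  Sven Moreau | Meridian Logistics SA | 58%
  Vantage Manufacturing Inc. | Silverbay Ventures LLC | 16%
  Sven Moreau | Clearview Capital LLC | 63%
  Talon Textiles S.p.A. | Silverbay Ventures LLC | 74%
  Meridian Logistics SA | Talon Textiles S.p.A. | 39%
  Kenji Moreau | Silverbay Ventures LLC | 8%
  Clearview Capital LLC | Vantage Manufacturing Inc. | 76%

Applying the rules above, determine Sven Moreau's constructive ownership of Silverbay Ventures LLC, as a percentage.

By sibling attribution (R2), Sven Moreau is treated as also owning Kenji Moreau's interest in Meridian Logistics SA, giving 58% + 41% = 99%.
By sibling attribution (R2), Sven Moreau is treated as owning Kenji Moreau's 8% interest in Silverbay Ventures LLC.
Chain via Meridian Logistics SA → Talon Textiles S.p.A. (R3): 99% × 39% × 74% = 28.5714% of Silverbay Ventures LLC.
Chain via Clearview Capital LLC → Vantage Manufacturing Inc. (R3): 63% × 76% × 16% = 7.6608% of Silverbay Ventures LLC.
Direct interest in Silverbay Ventures LLC: 8%.
Aggregating (R1): 28.5714% + 7.6608% + 8% = 44.2322%.

44.2322%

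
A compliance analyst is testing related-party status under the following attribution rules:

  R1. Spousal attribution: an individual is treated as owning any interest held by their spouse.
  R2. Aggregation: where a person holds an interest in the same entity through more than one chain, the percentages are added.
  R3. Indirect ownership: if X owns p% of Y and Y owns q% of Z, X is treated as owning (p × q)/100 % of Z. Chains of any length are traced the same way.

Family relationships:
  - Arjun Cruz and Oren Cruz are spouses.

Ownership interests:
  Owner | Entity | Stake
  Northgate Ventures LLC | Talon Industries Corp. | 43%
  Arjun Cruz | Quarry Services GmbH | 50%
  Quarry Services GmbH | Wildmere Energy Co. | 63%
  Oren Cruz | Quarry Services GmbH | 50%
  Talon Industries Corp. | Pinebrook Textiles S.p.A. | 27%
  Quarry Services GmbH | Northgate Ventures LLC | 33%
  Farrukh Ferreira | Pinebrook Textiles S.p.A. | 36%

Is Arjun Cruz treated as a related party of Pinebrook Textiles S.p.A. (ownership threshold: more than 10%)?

By spousal attribution (R1), Arjun Cruz is treated as also owning Oren Cruz's interest in Quarry Services GmbH, giving 50% + 50% = 100%.
Chain via Quarry Services GmbH → Northgate Ventures LLC → Talon Industries Corp. (R3): 100% × 33% × 43% × 27% = 3.8313% of Pinebrook Textiles S.p.A.
3.8313% does not exceed the 10% threshold, so Arjun is not a related party to Pinebrook Textiles S.p.A.

No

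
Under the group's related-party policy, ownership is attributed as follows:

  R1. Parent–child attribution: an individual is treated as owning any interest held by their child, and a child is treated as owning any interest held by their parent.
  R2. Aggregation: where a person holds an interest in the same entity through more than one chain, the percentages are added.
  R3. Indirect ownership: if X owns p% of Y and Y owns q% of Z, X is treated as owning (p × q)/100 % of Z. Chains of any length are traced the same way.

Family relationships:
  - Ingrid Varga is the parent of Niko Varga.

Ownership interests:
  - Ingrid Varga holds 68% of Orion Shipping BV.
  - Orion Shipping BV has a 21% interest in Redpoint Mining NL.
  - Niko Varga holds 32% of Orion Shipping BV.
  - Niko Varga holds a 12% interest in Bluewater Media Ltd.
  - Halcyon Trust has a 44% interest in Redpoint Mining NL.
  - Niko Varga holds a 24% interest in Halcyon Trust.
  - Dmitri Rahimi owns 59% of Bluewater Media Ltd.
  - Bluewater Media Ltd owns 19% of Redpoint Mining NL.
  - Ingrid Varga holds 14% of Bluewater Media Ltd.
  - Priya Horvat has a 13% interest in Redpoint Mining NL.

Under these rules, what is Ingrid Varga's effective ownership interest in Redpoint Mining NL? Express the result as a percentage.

By parent–child attribution (R1), Ingrid Varga is treated as also owning Niko Varga's interest in Orion Shipping BV, giving 68% + 32% = 100%.
By parent–child attribution (R1), Ingrid Varga is treated as also owning Niko Varga's interest in Bluewater Media Ltd, giving 14% + 12% = 26%.
By parent–child attribution (R1), Ingrid Varga is treated as owning Niko Varga's 24% interest in Halcyon Trust.
Chain via Orion Shipping BV (R3): 100% × 21% = 21% of Redpoint Mining NL.
Chain via Bluewater Media Ltd (R3): 26% × 19% = 4.94% of Redpoint Mining NL.
Chain via Halcyon Trust (R3): 24% × 44% = 10.56% of Redpoint Mining NL.
Aggregating (R2): 21% + 4.94% + 10.56% = 36.5%.

36.5%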